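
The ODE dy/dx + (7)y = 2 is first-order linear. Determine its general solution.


P(x) = 7, Q(x) = 2; integrating factor μ = e^(7x).
(μ y)' = 2e^(7x) ⇒ μ y = (2/7)e^(7x) + C.
Divide by μ: y = 2/7 + Ce^(-7x).


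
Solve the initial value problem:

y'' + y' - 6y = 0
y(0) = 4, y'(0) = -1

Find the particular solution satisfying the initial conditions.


Characteristic roots of r² + r - 6 = 0 are 2, -3.
General solution y = c₁ e^(2x) + c₂ e^(-3x).
Apply y(0) = 4: c₁ + c₂ = 4. Apply y'(0) = -1: 2 c₁ - 3 c₂ = -1.
Solve: c₁ = 11/5, c₂ = 9/5.
Particular solution: y = (11/5)e^(2x) + (9/5)e^(-3x).


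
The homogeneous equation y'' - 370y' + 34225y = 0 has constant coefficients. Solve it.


Characteristic equation: r² - 370r + 34225 = 0, i.e. (r - 185)² = 0.
Repeated root r = 185; include an x factor for the second linearly independent solution.
General solution: y = (C₁ + C₂x)e^(185x).


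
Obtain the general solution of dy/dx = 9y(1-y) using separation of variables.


Separate: dy/[y(1-y)] = 9 dx.
Partial fractions: 1/[y(1-y)] = 1/y + 1/(1-y).
Integrate: ln|y/(1-y)| = 9x + C₀.
Solve for y: y = 1/(1 + Ce^(-9x)).


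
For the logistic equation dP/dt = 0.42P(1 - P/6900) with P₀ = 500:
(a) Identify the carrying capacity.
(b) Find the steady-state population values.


Logistic ODE dP/dt = 0.42P(1 - P/6900) has equilibria where dP/dt = 0, i.e. P = 0 or P = 6900.
The coefficient (1 - P/K) = 0 when P = K, identifying K = 6900 as the carrying capacity.
(a) K = 6900; (b) equilibria P = 0 and P = 6900.


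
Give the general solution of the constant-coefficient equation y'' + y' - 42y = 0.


Characteristic equation: r² + r - 42 = 0.
Factor: (r - 6)(r + 7) = 0 ⇒ r = 6, -7 (distinct real).
General solution: y = C₁e^(6x) + C₂e^(-7x).


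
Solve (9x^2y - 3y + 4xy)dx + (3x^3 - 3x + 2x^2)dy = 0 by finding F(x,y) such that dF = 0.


Check exactness: ∂M/∂y = 9x^2 - 3 + 4x and ∂N/∂x = 9x^2 - 3 + 4x; equal, so the equation is exact.
Integrate M with respect to x (treating y as constant): ∫M dx = 3x^3y - 3xy + 2x^2y + h(y).
Differentiate w.r.t. y and set equal to N: all terms match, so h'(y) = 0 and h is a constant absorbed into C.
General solution: 3x^3y - 3xy + 2x^2y = C.


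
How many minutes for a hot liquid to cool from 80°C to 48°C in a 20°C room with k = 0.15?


From T(t) = T_a + (T₀ - T_a)e^(-kt), set T(t) = 48:
(48 - 20) / (80 - 20) = e^(-0.15t), so t = -ln(0.467)/0.15 ≈ 5.1 minutes.


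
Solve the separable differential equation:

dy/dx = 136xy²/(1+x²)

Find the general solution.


Separate: dy/y² = 136x/(1+x²) dx.
Integrate LHS: ∫ dy/y² = -1/y.
Integrate RHS via u = 1+x²: 68ln(1+x²) + C.
Result: -1/y = 68ln(1+x²) + C.


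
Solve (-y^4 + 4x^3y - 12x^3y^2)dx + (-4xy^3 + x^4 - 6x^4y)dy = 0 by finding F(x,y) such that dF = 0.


Check exactness: ∂M/∂y = -4y^3 + 4x^3 - 24x^3y and ∂N/∂x = -4y^3 + 4x^3 - 24x^3y; equal, so the equation is exact.
Integrate M with respect to x (treating y as constant): ∫M dx = -xy^4 + x^4y - 3x^4y^2 + h(y).
Differentiate w.r.t. y and set equal to N: all terms match, so h'(y) = 0 and h is a constant absorbed into C.
General solution: -xy^4 + x^4y - 3x^4y^2 = C.


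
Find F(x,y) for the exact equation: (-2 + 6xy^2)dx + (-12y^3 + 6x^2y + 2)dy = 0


Check exactness: ∂M/∂y = 12xy and ∂N/∂x = 12xy; equal, so the equation is exact.
Integrate M with respect to x (treating y as constant): ∫M dx = -2x + 3x^2y^2 + h(y).
Differentiate w.r.t. y and set equal to N: the x-dependent terms already match, leaving h'(y) = -12y^3 + 2. Integrate: h(y) = -3y^4 + 2y.
So F(x,y) = -3y^4 - 2x + 3x^2y^2 + 2y.
General solution: -3y^4 - 2x + 3x^2y^2 + 2y = C.


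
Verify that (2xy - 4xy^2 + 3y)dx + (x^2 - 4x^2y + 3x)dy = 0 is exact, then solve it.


Check exactness: ∂M/∂y = 2x - 8xy + 3 and ∂N/∂x = 2x - 8xy + 3; equal, so the equation is exact.
Integrate M with respect to x (treating y as constant): ∫M dx = x^2y - 2x^2y^2 + 3xy + h(y).
Differentiate w.r.t. y and set equal to N: all terms match, so h'(y) = 0 and h is a constant absorbed into C.
General solution: x^2y - 2x^2y^2 + 3xy = C.


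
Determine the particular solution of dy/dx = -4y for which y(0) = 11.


General solution of y' = -4y is y = Ce^(-4x).
Apply y(0) = 11: C = 11.
Particular solution: y = 11e^(-4x).


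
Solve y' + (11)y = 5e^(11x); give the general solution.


P(x) = 11 ⇒ μ = e^(11x).
(μ y)' = 5e^(22x) ⇒ μ y = (5/22)e^(22x) + C.
Divide by μ: y = (5/22)e^(11x) + Ce^(-11x).


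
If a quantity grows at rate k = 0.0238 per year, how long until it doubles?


Exponential growth: P(t) = P₀ e^(0.0238t). Set P(t)/P₀ = 2: e^(0.0238t) = 2.
Solve: t = ln(2)/0.0238 ≈ 29.12 years.


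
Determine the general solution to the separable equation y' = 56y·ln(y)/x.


Separate: dy/[y ln(y)] = 56 dx/x.
Substitute u = ln(y): du/u = 56 dx/x.
Integrate: ln|ln(y)| = 56ln|x| + C₀, hence ln(y) = C·x^56.


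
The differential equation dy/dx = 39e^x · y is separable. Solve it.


Separate variables: dy/y = 39e^x dx.
Integrate: ln|y| = 39e^x + C₀.
Exponentiate: y = Ce^(39e^x).


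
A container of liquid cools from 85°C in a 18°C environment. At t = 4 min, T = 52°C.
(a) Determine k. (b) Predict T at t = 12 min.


Newton's law: T(t) = T_a + (T₀ - T_a)e^(-kt).
(a) Use T(4) = 52: (52 - 18)/(85 - 18) = e^(-k·4), so k = -ln(0.507)/4 ≈ 0.1696.
(b) Apply k to t = 12: T(12) = 18 + (67)e^(-2.035) ≈ 26.8°C.


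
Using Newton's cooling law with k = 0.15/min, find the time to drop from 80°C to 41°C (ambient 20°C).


From T(t) = T_a + (T₀ - T_a)e^(-kt), set T(t) = 41:
(41 - 20) / (80 - 20) = e^(-0.15t), so t = -ln(0.350)/0.15 ≈ 7.0 minutes.


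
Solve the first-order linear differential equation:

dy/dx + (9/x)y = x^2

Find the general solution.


P(x) = 9/x ⇒ μ = x^9.
(x^9 y)' = x^11 ⇒ x^9 y = x^12/(12) + C.
Solve for y: y = (1/12)x^3 + C/x^9.


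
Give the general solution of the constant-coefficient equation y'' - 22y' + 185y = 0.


Characteristic equation: r² - 22r + 185 = 0.
Discriminant is negative; roots r = 11 ± 8i (complex conjugate pair).
General solution uses e^(α x)(C₁ cos(β x) + C₂ sin(β x)): y = e^(11x)(C₁cos(8x) + C₂sin(8x)).


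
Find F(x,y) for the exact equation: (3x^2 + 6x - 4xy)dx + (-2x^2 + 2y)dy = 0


Check exactness: ∂M/∂y = -4x and ∂N/∂x = -4x; equal, so the equation is exact.
Integrate M with respect to x (treating y as constant): ∫M dx = x^3 + 3x^2 - 2x^2y + h(y).
Differentiate w.r.t. y and set equal to N: the x-dependent terms already match, leaving h'(y) = 2y. Integrate: h(y) = y^2.
So F(x,y) = x^3 + 3x^2 - 2x^2y + y^2.
General solution: x^3 + 3x^2 - 2x^2y + y^2 = C.


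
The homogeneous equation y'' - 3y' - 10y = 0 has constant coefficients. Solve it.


Characteristic equation: r² - 3r - 10 = 0.
Factor: (r - 5)(r + 2) = 0 ⇒ r = 5, -2 (distinct real).
General solution: y = C₁e^(5x) + C₂e^(-2x).


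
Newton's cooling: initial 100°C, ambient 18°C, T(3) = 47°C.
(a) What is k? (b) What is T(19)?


Newton's law: T(t) = T_a + (T₀ - T_a)e^(-kt).
(a) Use T(3) = 47: (47 - 18)/(100 - 18) = e^(-k·3), so k = -ln(0.354)/3 ≈ 0.3465.
(b) Apply k to t = 19: T(19) = 18 + (82)e^(-6.583) ≈ 18.1°C.


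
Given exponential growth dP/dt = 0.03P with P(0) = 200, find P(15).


The ODE dP/dt = 0.03P has solution P(t) = P(0)e^(0.03t).
Substitute P(0) = 200 and t = 15: P(15) = 200 e^(0.45) ≈ 314.


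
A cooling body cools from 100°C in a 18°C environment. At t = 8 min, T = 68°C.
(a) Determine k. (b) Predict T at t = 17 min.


Newton's law: T(t) = T_a + (T₀ - T_a)e^(-kt).
(a) Use T(8) = 68: (68 - 18)/(100 - 18) = e^(-k·8), so k = -ln(0.610)/8 ≈ 0.0618.
(b) Apply k to t = 17: T(17) = 18 + (82)e^(-1.051) ≈ 46.7°C.


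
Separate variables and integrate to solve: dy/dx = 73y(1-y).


Separate: dy/[y(1-y)] = 73 dx.
Partial fractions: 1/[y(1-y)] = 1/y + 1/(1-y).
Integrate: ln|y/(1-y)| = 73x + C₀.
Solve for y: y = 1/(1 + Ce^(-73x)).


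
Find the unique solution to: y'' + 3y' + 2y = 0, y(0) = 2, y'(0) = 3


Characteristic roots of r² + 3r + 2 = 0 are -1, -2.
General solution y = c₁ e^(-x) + c₂ e^(-2x).
Apply y(0) = 2: c₁ + c₂ = 2. Apply y'(0) = 3: -1 c₁ - 2 c₂ = 3.
Solve: c₁ = 7, c₂ = -5.
Particular solution: y = 7e^(-x) - 5e^(-2x).


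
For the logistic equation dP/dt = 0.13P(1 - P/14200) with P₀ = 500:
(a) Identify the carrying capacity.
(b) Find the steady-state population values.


Logistic ODE dP/dt = 0.13P(1 - P/14200) has equilibria where dP/dt = 0, i.e. P = 0 or P = 14200.
The coefficient (1 - P/K) = 0 when P = K, identifying K = 14200 as the carrying capacity.
(a) K = 14200; (b) equilibria P = 0 and P = 14200.


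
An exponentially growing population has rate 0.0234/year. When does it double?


Exponential growth: P(t) = P₀ e^(0.0234t). Set P(t)/P₀ = 2: e^(0.0234t) = 2.
Solve: t = ln(2)/0.0234 ≈ 29.62 years.


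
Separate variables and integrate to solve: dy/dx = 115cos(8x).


g(y) = 1, so integrate directly: y = ∫ 115cos(8x) dx = (115/8)sin(8x) + C.


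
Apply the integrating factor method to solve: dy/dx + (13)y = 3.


P(x) = 13, Q(x) = 3; integrating factor μ = e^(13x).
(μ y)' = 3e^(13x) ⇒ μ y = (3/13)e^(13x) + C.
Divide by μ: y = 3/13 + Ce^(-13x).


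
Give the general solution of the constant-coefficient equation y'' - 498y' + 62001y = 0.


Characteristic equation: r² - 498r + 62001 = 0, i.e. (r - 249)² = 0.
Repeated root r = 249; include an x factor for the second linearly independent solution.
General solution: y = (C₁ + C₂x)e^(249x).


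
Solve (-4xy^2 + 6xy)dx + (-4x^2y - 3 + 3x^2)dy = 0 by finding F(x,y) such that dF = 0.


Check exactness: ∂M/∂y = -8xy + 6x and ∂N/∂x = -8xy + 6x; equal, so the equation is exact.
Integrate M with respect to x (treating y as constant): ∫M dx = -2x^2y^2 + 3x^2y + h(y).
Differentiate w.r.t. y and set equal to N: the x-dependent terms already match, leaving h'(y) = -3. Integrate: h(y) = -3y.
So F(x,y) = -2x^2y^2 - 3y + 3x^2y.
General solution: -2x^2y^2 - 3y + 3x^2y = C.


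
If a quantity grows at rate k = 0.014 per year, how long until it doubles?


Exponential growth: P(t) = P₀ e^(0.014t). Set P(t)/P₀ = 2: e^(0.014t) = 2.
Solve: t = ln(2)/0.014 ≈ 49.51 years.


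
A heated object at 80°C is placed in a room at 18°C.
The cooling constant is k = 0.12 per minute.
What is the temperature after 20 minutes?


Newton's law: dT/dt = -k(T - T_a) has solution T(t) = T_a + (T₀ - T_a)e^(-kt).
Plug in T_a = 18, T₀ = 80, k = 0.12, t = 20: T(20) = 18 + (62)e^(-2.40) ≈ 23.6°C.


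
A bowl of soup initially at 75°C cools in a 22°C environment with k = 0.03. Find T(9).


Newton's law: dT/dt = -k(T - T_a) has solution T(t) = T_a + (T₀ - T_a)e^(-kt).
Plug in T_a = 22, T₀ = 75, k = 0.03, t = 9: T(9) = 22 + (53)e^(-0.27) ≈ 62.5°C.


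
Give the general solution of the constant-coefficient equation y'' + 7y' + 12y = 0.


Characteristic equation: r² + 7r + 12 = 0.
Factor: (r + 4)(r + 3) = 0 ⇒ r = -4, -3 (distinct real).
General solution: y = C₁e^(-4x) + C₂e^(-3x).


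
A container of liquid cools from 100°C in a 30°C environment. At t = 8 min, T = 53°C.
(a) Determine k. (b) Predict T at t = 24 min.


Newton's law: T(t) = T_a + (T₀ - T_a)e^(-kt).
(a) Use T(8) = 53: (53 - 30)/(100 - 30) = e^(-k·8), so k = -ln(0.329)/8 ≈ 0.1391.
(b) Apply k to t = 24: T(24) = 30 + (70)e^(-3.339) ≈ 32.5°C.


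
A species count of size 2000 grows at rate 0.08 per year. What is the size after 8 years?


The ODE dP/dt = 0.08P has solution P(t) = P(0)e^(0.08t).
Substitute P(0) = 2000 and t = 8: P(8) = 2000 e^(0.64) ≈ 3793.


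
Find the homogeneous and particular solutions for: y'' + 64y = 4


Homogeneous part: r² + 64 = 0 ⇒ r = ±8i, so y_h = C₁cos(8x) + C₂sin(8x).
Try constant y_p = A; plug in: 64A = 4 ⇒ A = 1/16.
General solution: y = C₁cos(8x) + C₂sin(8x) + 1/16.


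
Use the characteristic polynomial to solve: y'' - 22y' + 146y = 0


Characteristic equation: r² - 22r + 146 = 0.
Discriminant is negative; roots r = 11 ± 5i (complex conjugate pair).
General solution uses e^(α x)(C₁ cos(β x) + C₂ sin(β x)): y = e^(11x)(C₁cos(5x) + C₂sin(5x)).


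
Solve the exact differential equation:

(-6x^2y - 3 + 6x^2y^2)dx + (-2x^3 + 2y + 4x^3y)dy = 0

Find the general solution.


Check exactness: ∂M/∂y = -6x^2 + 12x^2y and ∂N/∂x = -6x^2 + 12x^2y; equal, so the equation is exact.
Integrate M with respect to x (treating y as constant): ∫M dx = -2x^3y - 3x + 2x^3y^2 + h(y).
Differentiate w.r.t. y and set equal to N: the x-dependent terms already match, leaving h'(y) = 2y. Integrate: h(y) = y^2.
So F(x,y) = -2x^3y - 3x + y^2 + 2x^3y^2.
General solution: -2x^3y - 3x + y^2 + 2x^3y^2 = C.


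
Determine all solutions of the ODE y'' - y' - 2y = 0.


Characteristic equation: r² - r - 2 = 0.
Factor: (r + 1)(r - 2) = 0 ⇒ r = -1, 2 (distinct real).
General solution: y = C₁e^(-x) + C₂e^(2x).


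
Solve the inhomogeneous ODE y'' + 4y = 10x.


Homogeneous: r² + 4 = 0 ⇒ r = ±2i, y_h = C₁cos(2x) + C₂sin(2x).
Polynomial forcing; try y_p = Ax + B. Then y_p'' + 4 y_p = 4(Ax + B) = 10x, so B = 0 and A = 5/2.
General solution: y = C₁cos(2x) + C₂sin(2x) + (5/2)x.


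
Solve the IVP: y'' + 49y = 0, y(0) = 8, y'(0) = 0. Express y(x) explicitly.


Characteristic roots of r² + 49 = 0 are ±7i, so y = C₁cos(7x) + C₂sin(7x).
Apply y(0) = 8: C₁ = 8. Differentiate and apply y'(0) = 0: 7·C₂ = 0, so C₂ = 0.
Particular solution: y = 8cos(7x).


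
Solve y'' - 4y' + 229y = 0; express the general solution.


Characteristic equation: r² - 4r + 229 = 0.
Discriminant is negative; roots r = 2 ± 15i (complex conjugate pair).
General solution uses e^(α x)(C₁ cos(β x) + C₂ sin(β x)): y = e^(2x)(C₁cos(15x) + C₂sin(15x)).


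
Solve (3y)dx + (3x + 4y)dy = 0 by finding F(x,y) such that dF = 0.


Check exactness: ∂M/∂y = 3 and ∂N/∂x = 3; equal, so the equation is exact.
Integrate M with respect to x (treating y as constant): ∫M dx = 3xy + h(y).
Differentiate w.r.t. y and set equal to N: the x-dependent terms already match, leaving h'(y) = 4y. Integrate: h(y) = 2y^2.
So F(x,y) = 3xy + 2y^2.
General solution: 3xy + 2y^2 = C.


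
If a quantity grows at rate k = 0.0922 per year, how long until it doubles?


Exponential growth: P(t) = P₀ e^(0.0922t). Set P(t)/P₀ = 2: e^(0.0922t) = 2.
Solve: t = ln(2)/0.0922 ≈ 7.52 years.


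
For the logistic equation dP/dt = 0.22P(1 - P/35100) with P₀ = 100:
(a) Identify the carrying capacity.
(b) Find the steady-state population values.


Logistic ODE dP/dt = 0.22P(1 - P/35100) has equilibria where dP/dt = 0, i.e. P = 0 or P = 35100.
The coefficient (1 - P/K) = 0 when P = K, identifying K = 35100 as the carrying capacity.
(a) K = 35100; (b) equilibria P = 0 and P = 35100.


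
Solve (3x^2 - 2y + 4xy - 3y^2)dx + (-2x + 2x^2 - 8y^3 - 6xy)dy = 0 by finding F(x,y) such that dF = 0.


Check exactness: ∂M/∂y = -2 + 4x - 6y and ∂N/∂x = -2 + 4x - 6y; equal, so the equation is exact.
Integrate M with respect to x (treating y as constant): ∫M dx = x^3 - 2xy + 2x^2y - 3xy^2 + h(y).
Differentiate w.r.t. y and set equal to N: the x-dependent terms already match, leaving h'(y) = -8y^3. Integrate: h(y) = -2y^4.
So F(x,y) = x^3 - 2xy + 2x^2y - 2y^4 - 3xy^2.
General solution: x^3 - 2xy + 2x^2y - 2y^4 - 3xy^2 = C.


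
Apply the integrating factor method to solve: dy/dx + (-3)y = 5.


P(x) = -3 ⇒ μ = e^(-3x).
(μ y)' = 5e^(-3x) ⇒ μ y = -(5/3)e^(-3x) + C.
Divide by μ: y = -5/3 + Ce^(3x).


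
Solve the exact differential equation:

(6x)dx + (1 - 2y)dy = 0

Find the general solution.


Check exactness: ∂M/∂y = 0 and ∂N/∂x = 0; equal, so the equation is exact.
Integrate M with respect to x (treating y as constant): ∫M dx = 3x^2 + h(y).
Differentiate w.r.t. y and set equal to N: the x-dependent terms already match, leaving h'(y) = 1 - 2y. Integrate: h(y) = y - y^2.
So F(x,y) = 3x^2 + y - y^2.
General solution: 3x^2 + y - y^2 = C.


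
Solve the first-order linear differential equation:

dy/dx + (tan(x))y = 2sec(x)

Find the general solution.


P(x) = tan(x) ⇒ μ = e^(∫tan(x)dx) = sec(x).
(sec(x) y)' = 2sec²(x) ⇒ sec(x) y = 2tan(x) + C.
Multiply by cos(x): y = 2sin(x) + C·cos(x).


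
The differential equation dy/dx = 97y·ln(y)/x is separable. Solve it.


Separate: dy/[y ln(y)] = 97 dx/x.
Substitute u = ln(y): du/u = 97 dx/x.
Integrate: ln|ln(y)| = 97ln|x| + C₀, hence ln(y) = C·x^97.


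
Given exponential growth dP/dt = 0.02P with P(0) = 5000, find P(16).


The ODE dP/dt = 0.02P has solution P(t) = P(0)e^(0.02t).
Substitute P(0) = 5000 and t = 16: P(16) = 5000 e^(0.32) ≈ 6886.


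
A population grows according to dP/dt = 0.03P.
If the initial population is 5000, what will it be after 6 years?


The ODE dP/dt = 0.03P has solution P(t) = P(0)e^(0.03t).
Substitute P(0) = 5000 and t = 6: P(6) = 5000 e^(0.18) ≈ 5986.


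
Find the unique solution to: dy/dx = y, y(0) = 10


General solution of y' = y is y = Ce^(x).
Apply y(0) = 10: C = 10.
Particular solution: y = 10e^(x).


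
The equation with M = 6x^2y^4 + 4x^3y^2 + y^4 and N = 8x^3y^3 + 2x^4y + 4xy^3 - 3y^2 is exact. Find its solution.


Check exactness: ∂M/∂y = 24x^2y^3 + 8x^3y + 4y^3 and ∂N/∂x = 24x^2y^3 + 8x^3y + 4y^3; equal, so the equation is exact.
Integrate M with respect to x (treating y as constant): ∫M dx = 2x^3y^4 + x^4y^2 + xy^4 + h(y).
Differentiate w.r.t. y and set equal to N: the x-dependent terms already match, leaving h'(y) = -3y^2. Integrate: h(y) = -y^3.
So F(x,y) = 2x^3y^4 + x^4y^2 + xy^4 - y^3.
General solution: 2x^3y^4 + x^4y^2 + xy^4 - y^3 = C.


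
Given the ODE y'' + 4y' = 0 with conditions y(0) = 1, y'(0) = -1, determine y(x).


Characteristic roots of r² + 4r = 0 are -4, 0.
General solution y = c₁ e^(-4x) + c₂.
Apply y(0) = 1: c₁ + c₂ = 1. Apply y'(0) = -1: -4 c₁ + 0 c₂ = -1.
Solve: c₁ = 1/4, c₂ = 3/4.
Particular solution: y = (1/4)e^(-4x) + 3/4.


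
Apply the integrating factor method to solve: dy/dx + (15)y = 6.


P(x) = 15, Q(x) = 6; integrating factor μ = e^(15x).
(μ y)' = 6e^(15x) ⇒ μ y = (2/5)e^(15x) + C.
Divide by μ: y = 2/5 + Ce^(-15x).


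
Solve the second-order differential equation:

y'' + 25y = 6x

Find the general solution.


Homogeneous: r² + 25 = 0 ⇒ r = ±5i, y_h = C₁cos(5x) + C₂sin(5x).
Polynomial forcing; try y_p = Ax + B. Then y_p'' + 25 y_p = 25(Ax + B) = 6x, so B = 0 and A = 6/25.
General solution: y = C₁cos(5x) + C₂sin(5x) + (6/25)x.


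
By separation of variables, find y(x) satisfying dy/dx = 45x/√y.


Separate: √y dy = 45x dx.
Integrate: (2/3)y^(3/2) = (45/2)x² + C.


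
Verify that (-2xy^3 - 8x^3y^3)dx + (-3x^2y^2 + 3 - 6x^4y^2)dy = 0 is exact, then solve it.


Check exactness: ∂M/∂y = -6xy^2 - 24x^3y^2 and ∂N/∂x = -6xy^2 - 24x^3y^2; equal, so the equation is exact.
Integrate M with respect to x (treating y as constant): ∫M dx = -x^2y^3 - 2x^4y^3 + h(y).
Differentiate w.r.t. y and set equal to N: the x-dependent terms already match, leaving h'(y) = 3. Integrate: h(y) = 3y.
So F(x,y) = -x^2y^3 + 3y - 2x^4y^3.
General solution: -x^2y^3 + 3y - 2x^4y^3 = C.


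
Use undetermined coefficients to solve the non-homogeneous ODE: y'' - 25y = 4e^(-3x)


Characteristic roots of r² - 25 = 0 are 5, -5.
y_h = C₁e^(5x) + C₂e^(-5x).
Forcing exponent -3 is not a characteristic root; try y_p = Ae^(-3x).
Substitute: A·(9 + (0)·-3 + (-25)) = A·-16 = 4, so A = -1/4.
General solution: y = C₁e^(5x) + C₂e^(-5x) - (1/4)e^(-3x).


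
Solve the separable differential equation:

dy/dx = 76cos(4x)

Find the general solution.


g(y) = 1, so integrate directly: y = ∫ 76cos(4x) dx = 19sin(4x) + C.


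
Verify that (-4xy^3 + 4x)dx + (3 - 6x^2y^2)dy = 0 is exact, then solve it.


Check exactness: ∂M/∂y = -12xy^2 and ∂N/∂x = -12xy^2; equal, so the equation is exact.
Integrate M with respect to x (treating y as constant): ∫M dx = -2x^2y^3 + 2x^2 + h(y).
Differentiate w.r.t. y and set equal to N: the x-dependent terms already match, leaving h'(y) = 3. Integrate: h(y) = 3y.
So F(x,y) = 3y - 2x^2y^3 + 2x^2.
General solution: 3y - 2x^2y^3 + 2x^2 = C.


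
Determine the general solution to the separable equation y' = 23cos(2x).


g(y) = 1, so integrate directly: y = ∫ 23cos(2x) dx = (23/2)sin(2x) + C.


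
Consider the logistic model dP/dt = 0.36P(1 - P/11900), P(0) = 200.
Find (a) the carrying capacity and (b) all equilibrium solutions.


Logistic ODE dP/dt = 0.36P(1 - P/11900) has equilibria where dP/dt = 0, i.e. P = 0 or P = 11900.
The coefficient (1 - P/K) = 0 when P = K, identifying K = 11900 as the carrying capacity.
(a) K = 11900; (b) equilibria P = 0 and P = 11900.


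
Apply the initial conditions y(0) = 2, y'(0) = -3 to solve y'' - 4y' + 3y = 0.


Characteristic roots of r² - 4r + 3 = 0 are 3, 1.
General solution y = c₁ e^(3x) + c₂ e^(x).
Apply y(0) = 2: c₁ + c₂ = 2. Apply y'(0) = -3: 3 c₁ + 1 c₂ = -3.
Solve: c₁ = -5/2, c₂ = 9/2.
Particular solution: y = -(5/2)e^(3x) + (9/2)e^(x).


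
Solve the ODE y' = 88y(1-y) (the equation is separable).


Separate: dy/[y(1-y)] = 88 dx.
Partial fractions: 1/[y(1-y)] = 1/y + 1/(1-y).
Integrate: ln|y/(1-y)| = 88x + C₀.
Solve for y: y = 1/(1 + Ce^(-88x)).


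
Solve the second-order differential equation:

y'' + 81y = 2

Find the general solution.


Homogeneous part: r² + 81 = 0 ⇒ r = ±9i, so y_h = C₁cos(9x) + C₂sin(9x).
Try constant y_p = A; plug in: 81A = 2 ⇒ A = 2/81.
General solution: y = C₁cos(9x) + C₂sin(9x) + 2/81.


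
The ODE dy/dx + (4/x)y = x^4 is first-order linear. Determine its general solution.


P(x) = 4/x ⇒ μ = x^4.
(x^4 y)' = x^4·x^4 = x^8.
Integrate: x^4 y = x^9/(9) + C.
Solve for y: y = (1/9)x^5 + C/x^4.


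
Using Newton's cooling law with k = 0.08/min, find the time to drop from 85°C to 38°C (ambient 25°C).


From T(t) = T_a + (T₀ - T_a)e^(-kt), set T(t) = 38:
(38 - 25) / (85 - 25) = e^(-0.08t), so t = -ln(0.217)/0.08 ≈ 19.1 minutes.


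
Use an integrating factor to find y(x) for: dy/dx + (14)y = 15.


P(x) = 14, Q(x) = 15; integrating factor μ = e^(14x).
(μ y)' = 15e^(14x) ⇒ μ y = (15/14)e^(14x) + C.
Divide by μ: y = 15/14 + Ce^(-14x).


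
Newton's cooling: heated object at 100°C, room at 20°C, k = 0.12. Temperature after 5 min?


Newton's law: dT/dt = -k(T - T_a) has solution T(t) = T_a + (T₀ - T_a)e^(-kt).
Plug in T_a = 20, T₀ = 100, k = 0.12, t = 5: T(5) = 20 + (80)e^(-0.60) ≈ 63.9°C.


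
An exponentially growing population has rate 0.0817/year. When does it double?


Exponential growth: P(t) = P₀ e^(0.0817t). Set P(t)/P₀ = 2: e^(0.0817t) = 2.
Solve: t = ln(2)/0.0817 ≈ 8.48 years.


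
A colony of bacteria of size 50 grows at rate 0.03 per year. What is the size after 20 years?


The ODE dP/dt = 0.03P has solution P(t) = P(0)e^(0.03t).
Substitute P(0) = 50 and t = 20: P(20) = 50 e^(0.60) ≈ 91.


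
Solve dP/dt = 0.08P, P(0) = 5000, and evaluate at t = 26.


The ODE dP/dt = 0.08P has solution P(t) = P(0)e^(0.08t).
Substitute P(0) = 5000 and t = 26: P(26) = 5000 e^(2.08) ≈ 40022.


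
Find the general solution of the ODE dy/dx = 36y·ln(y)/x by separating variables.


Separate: dy/[y ln(y)] = 36 dx/x.
Substitute u = ln(y): du/u = 36 dx/x.
Integrate: ln|ln(y)| = 36ln|x| + C₀, hence ln(y) = C·x^36.


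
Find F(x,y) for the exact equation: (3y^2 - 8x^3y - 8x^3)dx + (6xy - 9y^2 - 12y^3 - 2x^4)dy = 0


Check exactness: ∂M/∂y = 6y - 8x^3 and ∂N/∂x = 6y - 8x^3; equal, so the equation is exact.
Integrate M with respect to x (treating y as constant): ∫M dx = 3xy^2 - 2x^4y - 2x^4 + h(y).
Differentiate w.r.t. y and set equal to N: the x-dependent terms already match, leaving h'(y) = -9y^2 - 12y^3. Integrate: h(y) = -3y^3 - 3y^4.
So F(x,y) = 3xy^2 - 3y^3 - 3y^4 - 2x^4y - 2x^4.
General solution: 3xy^2 - 3y^3 - 3y^4 - 2x^4y - 2x^4 = C.


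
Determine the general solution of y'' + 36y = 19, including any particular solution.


Homogeneous part: r² + 36 = 0 ⇒ r = ±6i, so y_h = C₁cos(6x) + C₂sin(6x).
Try constant y_p = A; plug in: 36A = 19 ⇒ A = 19/36.
General solution: y = C₁cos(6x) + C₂sin(6x) + 19/36.


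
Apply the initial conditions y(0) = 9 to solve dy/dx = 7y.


General solution of y' = 7y is y = Ce^(7x).
Apply y(0) = 9: C = 9.
Particular solution: y = 9e^(7x).


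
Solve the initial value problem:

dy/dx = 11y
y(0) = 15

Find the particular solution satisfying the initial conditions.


General solution of y' = 11y is y = Ce^(11x).
Apply y(0) = 15: C = 15.
Particular solution: y = 15e^(11x).


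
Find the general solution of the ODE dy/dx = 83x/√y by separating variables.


Separate: √y dy = 83x dx.
Integrate: (2/3)y^(3/2) = (83/2)x² + C.


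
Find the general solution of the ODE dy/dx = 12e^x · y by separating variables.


Separate variables: dy/y = 12e^x dx.
Integrate: ln|y| = 12e^x + C₀.
Exponentiate: y = Ce^(12e^x).


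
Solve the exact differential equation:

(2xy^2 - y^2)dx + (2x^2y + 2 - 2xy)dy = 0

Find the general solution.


Check exactness: ∂M/∂y = 4xy - 2y and ∂N/∂x = 4xy - 2y; equal, so the equation is exact.
Integrate M with respect to x (treating y as constant): ∫M dx = x^2y^2 - xy^2 + h(y).
Differentiate w.r.t. y and set equal to N: the x-dependent terms already match, leaving h'(y) = 2. Integrate: h(y) = 2y.
So F(x,y) = x^2y^2 + 2y - xy^2.
General solution: x^2y^2 + 2y - xy^2 = C.


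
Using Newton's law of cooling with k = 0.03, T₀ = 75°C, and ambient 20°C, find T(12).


Newton's law: dT/dt = -k(T - T_a) has solution T(t) = T_a + (T₀ - T_a)e^(-kt).
Plug in T_a = 20, T₀ = 75, k = 0.03, t = 12: T(12) = 20 + (55)e^(-0.36) ≈ 58.4°C.


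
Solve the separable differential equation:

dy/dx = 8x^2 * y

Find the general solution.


Separate variables: dy/y = 8x^2 dx.
Integrate: ln|y| = (8/3)x^3 + C₀.
Exponentiate: y = Ce^((8/3)x^3).


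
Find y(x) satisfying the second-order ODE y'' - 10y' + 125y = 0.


Characteristic equation: r² - 10r + 125 = 0.
Discriminant is negative; roots r = 5 ± 10i (complex conjugate pair).
General solution uses e^(α x)(C₁ cos(β x) + C₂ sin(β x)): y = e^(5x)(C₁cos(10x) + C₂sin(10x)).


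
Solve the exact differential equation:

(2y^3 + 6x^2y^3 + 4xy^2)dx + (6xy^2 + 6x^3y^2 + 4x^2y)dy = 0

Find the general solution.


Check exactness: ∂M/∂y = 6y^2 + 18x^2y^2 + 8xy and ∂N/∂x = 6y^2 + 18x^2y^2 + 8xy; equal, so the equation is exact.
Integrate M with respect to x (treating y as constant): ∫M dx = 2xy^3 + 2x^3y^3 + 2x^2y^2 + h(y).
Differentiate w.r.t. y and set equal to N: all terms match, so h'(y) = 0 and h is a constant absorbed into C.
General solution: 2xy^3 + 2x^3y^3 + 2x^2y^2 = C.


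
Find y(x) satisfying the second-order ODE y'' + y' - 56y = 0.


Characteristic equation: r² + r - 56 = 0.
Factor: (r + 8)(r - 7) = 0 ⇒ r = -8, 7 (distinct real).
General solution: y = C₁e^(-8x) + C₂e^(7x).


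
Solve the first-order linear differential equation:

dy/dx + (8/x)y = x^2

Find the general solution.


P(x) = 8/x ⇒ μ = x^8.
(x^8 y)' = x^10 ⇒ x^8 y = x^11/(11) + C.
Solve for y: y = (1/11)x^3 + C/x^8.


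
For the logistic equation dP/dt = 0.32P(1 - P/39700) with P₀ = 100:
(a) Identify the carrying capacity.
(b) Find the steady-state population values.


Logistic ODE dP/dt = 0.32P(1 - P/39700) has equilibria where dP/dt = 0, i.e. P = 0 or P = 39700.
The coefficient (1 - P/K) = 0 when P = K, identifying K = 39700 as the carrying capacity.
(a) K = 39700; (b) equilibria P = 0 and P = 39700.


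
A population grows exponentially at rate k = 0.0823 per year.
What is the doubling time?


Exponential growth: P(t) = P₀ e^(0.0823t). Set P(t)/P₀ = 2: e^(0.0823t) = 2.
Solve: t = ln(2)/0.0823 ≈ 8.42 years.


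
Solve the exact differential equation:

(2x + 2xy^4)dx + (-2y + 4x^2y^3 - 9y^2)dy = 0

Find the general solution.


Check exactness: ∂M/∂y = 8xy^3 and ∂N/∂x = 8xy^3; equal, so the equation is exact.
Integrate M with respect to x (treating y as constant): ∫M dx = x^2 + x^2y^4 + h(y).
Differentiate w.r.t. y and set equal to N: the x-dependent terms already match, leaving h'(y) = -2y - 9y^2. Integrate: h(y) = -y^2 - 3y^3.
So F(x,y) = x^2 - y^2 + x^2y^4 - 3y^3.
General solution: x^2 - y^2 + x^2y^4 - 3y^3 = C.


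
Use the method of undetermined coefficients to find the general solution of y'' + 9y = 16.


Homogeneous part: r² + 9 = 0 ⇒ r = ±3i, so y_h = C₁cos(3x) + C₂sin(3x).
Try constant y_p = A; plug in: 9A = 16 ⇒ A = 16/9.
General solution: y = C₁cos(3x) + C₂sin(3x) + 16/9.


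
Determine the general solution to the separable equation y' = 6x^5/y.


Separate variables: y dy = 6x^5 dx.
Integrate both sides: y²/2 = x^6 + C₀.
Multiply by 2: y² = 2x^6 + C.


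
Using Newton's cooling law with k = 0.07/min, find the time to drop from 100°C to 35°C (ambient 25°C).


From T(t) = T_a + (T₀ - T_a)e^(-kt), set T(t) = 35:
(35 - 25) / (100 - 25) = e^(-0.07t), so t = -ln(0.133)/0.07 ≈ 28.8 minutes.


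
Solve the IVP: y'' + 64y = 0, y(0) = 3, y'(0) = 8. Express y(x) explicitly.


Characteristic roots of r² + 64 = 0 are ±8i, so y = C₁cos(8x) + C₂sin(8x).
Apply y(0) = 3: C₁ = 3. Differentiate and apply y'(0) = 8: 8·C₂ = 8, so C₂ = 1.
Particular solution: y = 3cos(8x) + sin(8x).


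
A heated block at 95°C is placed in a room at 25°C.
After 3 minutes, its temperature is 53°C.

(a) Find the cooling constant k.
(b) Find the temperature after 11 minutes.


Newton's law: T(t) = T_a + (T₀ - T_a)e^(-kt).
(a) Use T(3) = 53: (53 - 25)/(95 - 25) = e^(-k·3), so k = -ln(0.400)/3 ≈ 0.3054.
(b) Apply k to t = 11: T(11) = 25 + (70)e^(-3.360) ≈ 27.4°C.


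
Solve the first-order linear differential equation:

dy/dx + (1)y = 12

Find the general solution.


P(x) = 1, Q(x) = 12; integrating factor μ = e^(x).
(μ y)' = 12e^(x) ⇒ μ y = 12e^(x) + C.
Divide by μ: y = 12 + Ce^(-x).


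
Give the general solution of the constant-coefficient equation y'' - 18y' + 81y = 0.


Characteristic equation: r² - 18r + 81 = 0, i.e. (r - 9)² = 0.
Repeated root r = 9; include an x factor for the second linearly independent solution.
General solution: y = (C₁ + C₂x)e^(9x).


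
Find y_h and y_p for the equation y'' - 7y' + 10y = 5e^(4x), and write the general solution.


Characteristic roots of r² - 7r + 10 = 0 are 5, 2.
y_h = C₁e^(5x) + C₂e^(2x).
Forcing exponent 4 is not a characteristic root; try y_p = Ae^(4x).
Substitute: A·(16 + (-7)·4 + (10)) = A·-2 = 5, so A = -5/2.
General solution: y = C₁e^(5x) + C₂e^(2x) - (5/2)e^(4x).


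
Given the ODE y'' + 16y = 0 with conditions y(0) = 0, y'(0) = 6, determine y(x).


Characteristic roots of r² + 16 = 0 are ±4i, so y = C₁cos(4x) + C₂sin(4x).
Apply y(0) = 0: C₁ = 0. Differentiate and apply y'(0) = 6: 4·C₂ = 6, so C₂ = 3/2.
Particular solution: y = (3/2)sin(4x).


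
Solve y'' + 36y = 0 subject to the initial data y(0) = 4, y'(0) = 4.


Characteristic roots of r² + 36 = 0 are ±6i, so y = C₁cos(6x) + C₂sin(6x).
Apply y(0) = 4: C₁ = 4. Differentiate and apply y'(0) = 4: 6·C₂ = 4, so C₂ = 2/3.
Particular solution: y = 4cos(6x) + (2/3)sin(6x).


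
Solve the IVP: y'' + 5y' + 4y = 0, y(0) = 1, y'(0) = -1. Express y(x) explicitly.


Characteristic roots of r² + 5r + 4 = 0 are -1, -4.
General solution y = c₁ e^(-x) + c₂ e^(-4x).
Apply y(0) = 1: c₁ + c₂ = 1. Apply y'(0) = -1: -1 c₁ - 4 c₂ = -1.
Solve: c₁ = 1, c₂ = 0.
Particular solution: y = e^(-x) + 0e^(-4x).


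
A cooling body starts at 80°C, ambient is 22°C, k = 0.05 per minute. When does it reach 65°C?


From T(t) = T_a + (T₀ - T_a)e^(-kt), set T(t) = 65:
(65 - 22) / (80 - 22) = e^(-0.05t), so t = -ln(0.741)/0.05 ≈ 6.0 minutes.


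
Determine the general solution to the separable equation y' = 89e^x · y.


Separate variables: dy/y = 89e^x dx.
Integrate: ln|y| = 89e^x + C₀.
Exponentiate: y = Ce^(89e^x).


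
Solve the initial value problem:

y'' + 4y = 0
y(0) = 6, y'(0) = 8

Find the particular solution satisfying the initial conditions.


Characteristic roots of r² + 4 = 0 are ±2i, so y = C₁cos(2x) + C₂sin(2x).
Apply y(0) = 6: C₁ = 6. Differentiate and apply y'(0) = 8: 2·C₂ = 8, so C₂ = 4.
Particular solution: y = 6cos(2x) + 4sin(2x).


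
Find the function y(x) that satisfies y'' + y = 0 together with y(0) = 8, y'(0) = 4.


Characteristic roots of r² + 1 = 0 are ±1i, so y = C₁cos(x) + C₂sin(x).
Apply y(0) = 8: C₁ = 8. Differentiate and apply y'(0) = 4: 1·C₂ = 4, so C₂ = 4.
Particular solution: y = 8cos(x) + 4sin(x).


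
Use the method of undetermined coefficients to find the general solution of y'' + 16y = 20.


Homogeneous part: r² + 16 = 0 ⇒ r = ±4i, so y_h = C₁cos(4x) + C₂sin(4x).
Try constant y_p = A; plug in: 16A = 20 ⇒ A = 5/4.
General solution: y = C₁cos(4x) + C₂sin(4x) + 5/4.


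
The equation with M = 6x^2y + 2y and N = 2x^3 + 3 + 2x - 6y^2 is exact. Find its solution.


Check exactness: ∂M/∂y = 6x^2 + 2 and ∂N/∂x = 6x^2 + 2; equal, so the equation is exact.
Integrate M with respect to x (treating y as constant): ∫M dx = 2x^3y + 2xy + h(y).
Differentiate w.r.t. y and set equal to N: the x-dependent terms already match, leaving h'(y) = 3 - 6y^2. Integrate: h(y) = 3y - 2y^3.
So F(x,y) = 2x^3y + 3y + 2xy - 2y^3.
General solution: 2x^3y + 3y + 2xy - 2y^3 = C.


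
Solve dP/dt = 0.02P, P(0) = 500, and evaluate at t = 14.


The ODE dP/dt = 0.02P has solution P(t) = P(0)e^(0.02t).
Substitute P(0) = 500 and t = 14: P(14) = 500 e^(0.28) ≈ 662.


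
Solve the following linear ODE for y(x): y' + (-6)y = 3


P(x) = -6 ⇒ μ = e^(-6x).
(μ y)' = 3e^(-6x) ⇒ μ y = -(1/2)e^(-6x) + C.
Divide by μ: y = -1/2 + Ce^(6x).


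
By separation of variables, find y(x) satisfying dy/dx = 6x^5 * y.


Separate variables: dy/y = 6x^5 dx.
Integrate: ln|y| = x^6 + C₀.
Exponentiate: y = Ce^(x^6).


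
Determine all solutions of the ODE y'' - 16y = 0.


Characteristic equation: r² - 16 = 0.
Factor: (r + 4)(r - 4) = 0 ⇒ r = -4, 4 (distinct real).
General solution: y = C₁e^(-4x) + C₂e^(4x).


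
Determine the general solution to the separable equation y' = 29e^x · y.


Separate variables: dy/y = 29e^x dx.
Integrate: ln|y| = 29e^x + C₀.
Exponentiate: y = Ce^(29e^x).


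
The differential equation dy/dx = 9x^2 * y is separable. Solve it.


Separate variables: dy/y = 9x^2 dx.
Integrate: ln|y| = 3x^3 + C₀.
Exponentiate: y = Ce^(3x^3).


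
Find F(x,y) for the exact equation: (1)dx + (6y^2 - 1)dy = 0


Check exactness: ∂M/∂y = 0 and ∂N/∂x = 0; equal, so the equation is exact.
Integrate M with respect to x (treating y as constant): ∫M dx = x + h(y).
Differentiate w.r.t. y and set equal to N: the x-dependent terms already match, leaving h'(y) = 6y^2 - 1. Integrate: h(y) = 2y^3 - y.
So F(x,y) = 2y^3 + x - y.
General solution: 2y^3 + x - y = C.


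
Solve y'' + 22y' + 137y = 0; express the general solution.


Characteristic equation: r² + 22r + 137 = 0.
Discriminant is negative; roots r = -11 ± 4i (complex conjugate pair).
General solution uses e^(α x)(C₁ cos(β x) + C₂ sin(β x)): y = e^(-11x)(C₁cos(4x) + C₂sin(4x)).


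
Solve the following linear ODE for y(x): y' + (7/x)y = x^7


P(x) = 7/x ⇒ μ = x^7.
(x^7 y)' = x^14 ⇒ x^7 y = x^15/(15) + C.
Solve for y: y = (1/15)x^8 + C/x^7.


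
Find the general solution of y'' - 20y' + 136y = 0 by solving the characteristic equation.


Characteristic equation: r² - 20r + 136 = 0.
Discriminant is negative; roots r = 10 ± 6i (complex conjugate pair).
General solution uses e^(α x)(C₁ cos(β x) + C₂ sin(β x)): y = e^(10x)(C₁cos(6x) + C₂sin(6x)).


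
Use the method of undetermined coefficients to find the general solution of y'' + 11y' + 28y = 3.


Characteristic roots of r² + 11r + 28 = 0 are -4, -7.
y_h = C₁e^(-4x) + C₂e^(-7x).
Constant forcing; try y_p = A. Then 28A = 3 ⇒ A = 3/28.
General solution: y = C₁e^(-4x) + C₂e^(-7x) + 3/28.


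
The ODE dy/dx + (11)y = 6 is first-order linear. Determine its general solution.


P(x) = 11, Q(x) = 6; integrating factor μ = e^(11x).
(μ y)' = 6e^(11x) ⇒ μ y = (6/11)e^(11x) + C.
Divide by μ: y = 6/11 + Ce^(-11x).


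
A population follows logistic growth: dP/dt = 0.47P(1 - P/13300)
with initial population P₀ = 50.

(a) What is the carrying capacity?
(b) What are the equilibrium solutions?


Logistic ODE dP/dt = 0.47P(1 - P/13300) has equilibria where dP/dt = 0, i.e. P = 0 or P = 13300.
The coefficient (1 - P/K) = 0 when P = K, identifying K = 13300 as the carrying capacity.
(a) K = 13300; (b) equilibria P = 0 and P = 13300.


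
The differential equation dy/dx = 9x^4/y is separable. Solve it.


Separate variables: y dy = 9x^4 dx.
Integrate both sides: y²/2 = (9/5)x^5 + C₀.
Multiply by 2: y² = (18/5)x^5 + C.


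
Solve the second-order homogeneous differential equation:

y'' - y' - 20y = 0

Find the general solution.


Characteristic equation: r² - r - 20 = 0.
Factor: (r + 4)(r - 5) = 0 ⇒ r = -4, 5 (distinct real).
General solution: y = C₁e^(-4x) + C₂e^(5x).


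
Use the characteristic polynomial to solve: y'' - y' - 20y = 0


Characteristic equation: r² - r - 20 = 0.
Factor: (r + 4)(r - 5) = 0 ⇒ r = -4, 5 (distinct real).
General solution: y = C₁e^(-4x) + C₂e^(5x).


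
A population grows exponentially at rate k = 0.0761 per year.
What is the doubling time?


Exponential growth: P(t) = P₀ e^(0.0761t). Set P(t)/P₀ = 2: e^(0.0761t) = 2.
Solve: t = ln(2)/0.0761 ≈ 9.11 years.


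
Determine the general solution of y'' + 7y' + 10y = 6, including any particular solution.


Characteristic roots of r² + 7r + 10 = 0 are -5, -2.
y_h = C₁e^(-5x) + C₂e^(-2x).
Constant forcing; try y_p = A. Then 10A = 6 ⇒ A = 3/5.
General solution: y = C₁e^(-5x) + C₂e^(-2x) + 3/5.


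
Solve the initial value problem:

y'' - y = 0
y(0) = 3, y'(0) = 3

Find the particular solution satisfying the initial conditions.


Characteristic roots of r² - 1 = 0 are -1, 1.
General solution y = c₁ e^(-x) + c₂ e^(x).
Apply y(0) = 3: c₁ + c₂ = 3. Apply y'(0) = 3: -1 c₁ + 1 c₂ = 3.
Solve: c₁ = 0, c₂ = 3.
Particular solution: y = 0e^(-x) + 3e^(x).


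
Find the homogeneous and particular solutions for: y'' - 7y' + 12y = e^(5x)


Characteristic roots of r² - 7r + 12 = 0 are 3, 4.
y_h = C₁e^(3x) + C₂e^(4x).
Forcing exponent 5 is not a characteristic root; try y_p = Ae^(5x).
Substitute: A·(25 + (-7)·5 + (12)) = A·2 = 1, so A = 1/2.
General solution: y = C₁e^(3x) + C₂e^(4x) + (1/2)e^(5x).


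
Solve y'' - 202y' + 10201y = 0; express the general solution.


Characteristic equation: r² - 202r + 10201 = 0, i.e. (r - 101)² = 0.
Repeated root r = 101; include an x factor for the second linearly independent solution.
General solution: y = (C₁ + C₂x)e^(101x).


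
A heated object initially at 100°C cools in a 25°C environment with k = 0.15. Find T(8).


Newton's law: dT/dt = -k(T - T_a) has solution T(t) = T_a + (T₀ - T_a)e^(-kt).
Plug in T_a = 25, T₀ = 100, k = 0.15, t = 8: T(8) = 25 + (75)e^(-1.20) ≈ 47.6°C.


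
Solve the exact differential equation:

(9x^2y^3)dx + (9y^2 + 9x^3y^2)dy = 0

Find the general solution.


Check exactness: ∂M/∂y = 27x^2y^2 and ∂N/∂x = 27x^2y^2; equal, so the equation is exact.
Integrate M with respect to x (treating y as constant): ∫M dx = 3x^3y^3 + h(y).
Differentiate w.r.t. y and set equal to N: the x-dependent terms already match, leaving h'(y) = 9y^2. Integrate: h(y) = 3y^3.
So F(x,y) = 3y^3 + 3x^3y^3.
General solution: 3y^3 + 3x^3y^3 = C.
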